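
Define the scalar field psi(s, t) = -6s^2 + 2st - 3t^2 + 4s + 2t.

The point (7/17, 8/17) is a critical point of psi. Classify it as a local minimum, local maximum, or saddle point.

local maximum

The Hessian of psi is constant: H = [[-12, 2], [2, -6]].
det(H) = (-12)·(-6) − 2² = 68.
det(H) > 0 and tr(H) = -18 < 0, so H is negative definite and the point is a local maximum.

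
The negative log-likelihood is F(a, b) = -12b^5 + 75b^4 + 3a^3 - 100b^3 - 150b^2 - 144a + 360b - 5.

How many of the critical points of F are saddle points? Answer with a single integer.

4

F separates as a function of a plus a function of b, so ∇F=0 decouples.
∂F/∂a = 9(a - 4)(a + 4) = 0 at a ∈ {-4, 4}; ∂F/∂b = -60(b - 3)(b - 2)(b - 1)(b + 1) = 0 at b ∈ {-1, 1, 2, 3}.
The Hessian is diagonal: diag(F_aa, F_bb). Second derivatives: F_aa(-4)=-72, F_aa(4)=72; F_bb(-1)=1440, F_bb(1)=-240, F_bb(2)=180, F_bb(3)=-480.
Saddle points occur where the two diagonal entries have opposite signs: (-4, -1), (-4, 2), (4, 1), (4, 3). Count: 4.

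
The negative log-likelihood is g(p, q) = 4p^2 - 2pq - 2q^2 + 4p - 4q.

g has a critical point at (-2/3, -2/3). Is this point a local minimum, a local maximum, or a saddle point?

saddle point

The Hessian of g is constant: H = [[8, -2], [-2, -4]].
det(H) = 8·(-4) − (-2)² = -36.
Since det(H) < 0, H is indefinite and the critical point is a saddle point.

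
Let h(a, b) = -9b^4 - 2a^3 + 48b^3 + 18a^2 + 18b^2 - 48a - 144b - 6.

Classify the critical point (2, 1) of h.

The mixed partial ∂²h/∂a∂b is 0, so the Hessian at any point is diag(h_aa, h_bb) = diag(12(-a + 3), 36(-3b^2 + 8b + 1)).
At (2, 1): H = diag(12, 216).
Both eigenvalues are positive, so H is positive definite: a local minimum.

local minimum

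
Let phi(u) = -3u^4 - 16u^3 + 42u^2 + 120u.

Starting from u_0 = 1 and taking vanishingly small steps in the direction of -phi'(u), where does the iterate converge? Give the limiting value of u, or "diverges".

phi'(u) = -12(u - 2)(u + 1)(u + 5), so phi'(1) = 144.
Gradient descent moves in the -phi' direction, i.e. u is decreasing.
The nearest critical point in that direction is u = -1, where phi'' = 144 > 0 (a local minimum). The iterate converges there.

-1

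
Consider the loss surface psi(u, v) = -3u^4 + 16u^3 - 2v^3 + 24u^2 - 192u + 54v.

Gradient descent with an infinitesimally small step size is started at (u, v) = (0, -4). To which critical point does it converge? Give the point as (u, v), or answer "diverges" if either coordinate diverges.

(2, -3)

psi is separable, so gradient descent decouples: u follows -∂psi/∂u, v follows -∂psi/∂v.
∂psi/∂u = -12(u - 4)(u - 2)(u + 2); at u=0 this is -192, so u increases.
∂psi/∂v = -6(v - 3)(v + 3); at v=-4 this is -42, so v increases.
u converges to its nearest critical value 2 (a local min of the u-part); v converges to -3. The iterate converges to (2, -3).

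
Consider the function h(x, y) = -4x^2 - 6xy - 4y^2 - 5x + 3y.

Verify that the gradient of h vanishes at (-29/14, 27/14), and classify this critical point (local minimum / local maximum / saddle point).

∇h = (-8x - 6y - 5, -6x - 8y + 3); substituting (-29/14, 27/14) gives ∇h = (0, 0), so (-29/14, 27/14) is indeed a critical point.
The Hessian of h is constant: H = [[-8, -6], [-6, -8]].
det(H) = (-8)·(-8) − (-6)² = 28.
det(H) > 0 and tr(H) = -16 < 0, so H is negative definite and the point is a local maximum.

local maximum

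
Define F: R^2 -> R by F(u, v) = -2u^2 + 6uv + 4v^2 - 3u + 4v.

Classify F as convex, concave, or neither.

neither

F is quadratic, so its Hessian is the constant matrix H = [[-4, 6], [6, 8]].
det(H) = -68, tr(H) = 4.
det(H) < 0, so H is indefinite: neither convex nor concave.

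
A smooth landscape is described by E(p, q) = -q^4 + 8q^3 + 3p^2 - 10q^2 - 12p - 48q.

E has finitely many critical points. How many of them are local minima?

E separates as a function of p plus a function of q, so ∇E=0 decouples.
∂E/∂p = 6(p - 2) = 0 at p ∈ {2}; ∂E/∂q = -4(q - 4)(q - 3)(q + 1) = 0 at q ∈ {-1, 3, 4}.
The Hessian is diagonal: diag(E_pp, E_qq). Second derivatives: E_pp(2)=6; E_qq(-1)=-80, E_qq(3)=16, E_qq(4)=-20.
Local minima occur where both diagonal entries positive: (2, 3). Count: 1.

1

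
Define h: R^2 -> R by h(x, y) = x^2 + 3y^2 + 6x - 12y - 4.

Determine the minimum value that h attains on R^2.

h(x,y) separates as P(x) + Q(y) − 4, so its minimum is min P + min Q − 4.
P'(x) = 2x + 6 vanishes at x ∈ {-3}; Q'(y) = 6y - 12 vanishes at y ∈ {2}.
Local minima of P (where P''>0): P(-3)=-9. Local minima of Q: Q(2)=-12.
So the global minimum of h is P(-3) + Q(2) − 4 = -9 − 12 − 4 = -25, attained at (-3, 2).

-25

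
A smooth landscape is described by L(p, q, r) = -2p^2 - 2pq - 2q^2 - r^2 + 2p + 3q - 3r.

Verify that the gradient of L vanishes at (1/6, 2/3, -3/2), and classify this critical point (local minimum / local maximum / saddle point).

local maximum

∇L = (-4p - 2q + 2, -2p - 4q + 3, -2r - 3); substituting (1/6, 2/3, -3/2) gives ∇L = (0, 0, 0), so (1/6, 2/3, -3/2) is indeed a critical point.
The Hessian is constant: H = [[-4, -2, 0], [-2, -4, 0], [0, 0, -2]].
Leading principal minors: Δ₁ = -4, Δ₂ = 12, Δ₃ = -24.
The minors alternate sign starting negative (−, +, −), so H is negative definite: a local maximum.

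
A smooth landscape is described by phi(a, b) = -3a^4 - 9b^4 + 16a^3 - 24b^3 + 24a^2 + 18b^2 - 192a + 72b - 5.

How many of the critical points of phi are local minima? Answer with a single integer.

phi separates as a function of a plus a function of b, so ∇phi=0 decouples.
∂phi/∂a = -12(a - 4)(a - 2)(a + 2) = 0 at a ∈ {-2, 2, 4}; ∂phi/∂b = -36(b - 1)(b + 1)(b + 2) = 0 at b ∈ {-2, -1, 1}.
The Hessian is diagonal: diag(phi_aa, phi_bb). Second derivatives: phi_aa(-2)=-288, phi_aa(2)=96, phi_aa(4)=-144; phi_bb(-2)=-108, phi_bb(-1)=72, phi_bb(1)=-216.
Local minima occur where both diagonal entries positive: (2, -1). Count: 1.

1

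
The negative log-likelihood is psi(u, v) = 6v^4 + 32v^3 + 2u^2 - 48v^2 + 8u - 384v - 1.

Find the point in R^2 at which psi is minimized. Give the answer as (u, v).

psi(u,v) separates as P(u) + Q(v) − 1, so its minimum is min P + min Q − 1.
P'(u) = 4u + 8 vanishes at u ∈ {-2}; Q'(v) = 24(v - 2)(v + 2)(v + 4) vanishes at v ∈ {-4, -2, 2}.
Local minima of P (where P''>0): P(-2)=-8. Local minima of Q: Q(-4)=256, Q(2)=-608.
So the global minimum of psi is P(-2) + Q(2) − 1 = -8 − 608 − 1 = -617, attained at (-2, 2).

(-2, 2)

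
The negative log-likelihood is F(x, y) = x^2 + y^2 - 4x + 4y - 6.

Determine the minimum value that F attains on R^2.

-14

F(x,y) separates as P(x) + Q(y) − 6, so its minimum is min P + min Q − 6.
P'(x) = 2x - 4 vanishes at x ∈ {2}; Q'(y) = 2y + 4 vanishes at y ∈ {-2}.
Local minima of P (where P''>0): P(2)=-4. Local minima of Q: Q(-2)=-4.
So the global minimum of F is P(2) + Q(-2) − 6 = -4 − 4 − 6 = -14, attained at (2, -2).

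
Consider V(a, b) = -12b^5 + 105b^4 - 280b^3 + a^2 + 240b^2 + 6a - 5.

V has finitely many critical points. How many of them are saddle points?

V separates as a function of a plus a function of b, so ∇V=0 decouples.
∂V/∂a = 2(a + 3) = 0 at a ∈ {-3}; ∂V/∂b = -60b(b - 4)(b - 2)(b - 1) = 0 at b ∈ {0, 1, 2, 4}.
The Hessian is diagonal: diag(V_aa, V_bb). Second derivatives: V_aa(-3)=2; V_bb(0)=480, V_bb(1)=-180, V_bb(2)=240, V_bb(4)=-1440.
Saddle points occur where the two diagonal entries have opposite signs: (-3, 1), (-3, 4). Count: 2.

2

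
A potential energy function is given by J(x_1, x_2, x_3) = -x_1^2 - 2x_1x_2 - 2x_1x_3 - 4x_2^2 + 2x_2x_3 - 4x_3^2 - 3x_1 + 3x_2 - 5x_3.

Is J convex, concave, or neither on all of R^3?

concave

J is quadratic, so its Hessian is the constant matrix H = [[-2, -2, -2], [-2, -8, 2], [-2, 2, -8]].
Leading principal minors: -2, 12, -40.
Signs alternate −, +, − ⇒ H ≺ 0 ⇒ concave.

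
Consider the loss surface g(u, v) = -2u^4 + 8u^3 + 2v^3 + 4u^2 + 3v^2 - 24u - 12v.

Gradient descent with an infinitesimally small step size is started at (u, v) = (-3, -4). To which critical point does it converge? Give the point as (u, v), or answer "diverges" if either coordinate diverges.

diverges

g is separable, so gradient descent decouples: u follows -∂g/∂u, v follows -∂g/∂v.
∂g/∂u = -8(u - 3)(u - 1)(u + 1); at u=-3 this is 384, so u decreases.
∂g/∂v = 6(v - 1)(v + 2); at v=-4 this is 60, so v decreases.
The u-coordinate has no critical point in that direction and runs off to infinity.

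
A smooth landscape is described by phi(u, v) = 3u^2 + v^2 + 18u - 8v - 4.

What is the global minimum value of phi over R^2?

-47

phi(u,v) separates as P(u) + Q(v) − 4, so its minimum is min P + min Q − 4.
P'(u) = 6u + 18 vanishes at u ∈ {-3}; Q'(v) = 2v - 8 vanishes at v ∈ {4}.
Local minima of P (where P''>0): P(-3)=-27. Local minima of Q: Q(4)=-16.
So the global minimum of phi is P(-3) + Q(4) − 4 = -27 − 16 − 4 = -47, attained at (-3, 4).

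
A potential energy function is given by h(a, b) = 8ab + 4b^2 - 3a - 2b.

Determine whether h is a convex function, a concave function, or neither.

neither

h is quadratic, so its Hessian is the constant matrix H = [[0, 8], [8, 8]].
det(H) = -64, tr(H) = 8.
det(H) < 0, so H is indefinite: neither convex nor concave.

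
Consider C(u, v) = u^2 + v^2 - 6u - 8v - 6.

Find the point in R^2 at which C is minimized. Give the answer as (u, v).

C(u,v) separates as P(u) + Q(v) − 6, so its minimum is min P + min Q − 6.
P'(u) = 2u - 6 vanishes at u ∈ {3}; Q'(v) = 2v - 8 vanishes at v ∈ {4}.
Local minima of P (where P''>0): P(3)=-9. Local minima of Q: Q(4)=-16.
So the global minimum of C is P(3) + Q(4) − 6 = -9 − 16 − 6 = -31, attained at (3, 4).

(3, 4)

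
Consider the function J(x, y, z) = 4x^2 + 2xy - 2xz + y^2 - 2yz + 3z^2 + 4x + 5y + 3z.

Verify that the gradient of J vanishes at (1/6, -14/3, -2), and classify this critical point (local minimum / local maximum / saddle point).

local minimum

∇J = (8x + 2y - 2z + 4, 2x + 2y - 2z + 5, -2x - 2y + 6z + 3); substituting (1/6, -14/3, -2) gives ∇J = (0, 0, 0), so (1/6, -14/3, -2) is indeed a critical point.
The Hessian is constant: H = [[8, 2, -2], [2, 2, -2], [-2, -2, 6]].
Leading principal minors: Δ₁ = 8, Δ₂ = 12, Δ₃ = 48.
All leading minors are positive, so H is positive definite: a local minimum.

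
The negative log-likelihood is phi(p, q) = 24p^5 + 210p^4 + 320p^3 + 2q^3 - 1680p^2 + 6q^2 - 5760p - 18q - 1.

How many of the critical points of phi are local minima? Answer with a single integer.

2

phi separates as a function of p plus a function of q, so ∇phi=0 decouples.
∂phi/∂p = 120(p - 2)(p + 2)(p + 3)(p + 4) = 0 at p ∈ {-4, -3, -2, 2}; ∂phi/∂q = 6(q - 1)(q + 3) = 0 at q ∈ {-3, 1}.
The Hessian is diagonal: diag(phi_pp, phi_qq). Second derivatives: phi_pp(-4)=-1440, phi_pp(-3)=600, phi_pp(-2)=-960, phi_pp(2)=14400; phi_qq(-3)=-24, phi_qq(1)=24.
Local minima occur where both diagonal entries positive: (-3, 1), (2, 1). Count: 2.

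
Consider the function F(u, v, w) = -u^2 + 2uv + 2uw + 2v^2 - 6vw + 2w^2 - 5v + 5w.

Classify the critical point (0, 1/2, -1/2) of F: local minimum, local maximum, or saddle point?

The Hessian is constant: H = [[-2, 2, 2], [2, 4, -6], [2, -6, 4]].
Leading principal minors: Δ₁ = -2, Δ₂ = -12, Δ₃ = -40.
The minors fit neither the all-positive nor the alternating-sign pattern, so H is indefinite: a saddle point.

saddle point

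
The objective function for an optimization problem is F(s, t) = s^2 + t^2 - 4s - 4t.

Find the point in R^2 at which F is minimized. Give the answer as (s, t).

F(s,t) separates as P(s) + Q(t), so its minimum is min P + min Q.
P'(s) = 2s - 4 vanishes at s ∈ {2}; Q'(t) = 2(t - 2) vanishes at t ∈ {2}.
Local minima of P (where P''>0): P(2)=-4. Local minima of Q: Q(2)=-4.
So the global minimum of F is P(2) + Q(2) = -4 − 4 = -8, attained at (2, 2).

(2, 2)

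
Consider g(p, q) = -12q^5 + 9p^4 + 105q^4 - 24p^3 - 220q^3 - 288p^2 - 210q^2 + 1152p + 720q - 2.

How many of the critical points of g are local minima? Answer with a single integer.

g separates as a function of p plus a function of q, so ∇g=0 decouples.
∂g/∂p = 36(p - 4)(p - 2)(p + 4) = 0 at p ∈ {-4, 2, 4}; ∂g/∂q = -60(q - 4)(q - 3)(q - 1)(q + 1) = 0 at q ∈ {-1, 1, 3, 4}.
The Hessian is diagonal: diag(g_pp, g_qq). Second derivatives: g_pp(-4)=1728, g_pp(2)=-432, g_pp(4)=576; g_qq(-1)=2400, g_qq(1)=-720, g_qq(3)=480, g_qq(4)=-900.
Local minima occur where both diagonal entries positive: (-4, -1), (-4, 3), (4, -1), (4, 3). Count: 4.

4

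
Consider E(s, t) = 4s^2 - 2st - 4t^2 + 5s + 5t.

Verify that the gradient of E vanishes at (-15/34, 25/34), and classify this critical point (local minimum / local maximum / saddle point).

saddle point

∇E = (8s - 2t + 5, -2s - 8t + 5); substituting (-15/34, 25/34) gives ∇E = (0, 0), so (-15/34, 25/34) is indeed a critical point.
The Hessian of E is constant: H = [[8, -2], [-2, -8]].
det(H) = 8·(-8) − (-2)² = -68.
Since det(H) < 0, H is indefinite and the critical point is a saddle point.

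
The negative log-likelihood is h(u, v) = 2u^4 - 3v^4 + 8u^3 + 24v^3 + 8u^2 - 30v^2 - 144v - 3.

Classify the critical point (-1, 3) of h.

saddle point

The mixed partial ∂²h/∂u∂v is 0, so the Hessian at any point is diag(h_uu, h_vv) = diag(8(3u^2 + 6u + 2), 12(-3v^2 + 12v - 5)).
At (-1, 3): H = diag(-8, 48).
The eigenvalues have opposite signs, so H is indefinite: a saddle point.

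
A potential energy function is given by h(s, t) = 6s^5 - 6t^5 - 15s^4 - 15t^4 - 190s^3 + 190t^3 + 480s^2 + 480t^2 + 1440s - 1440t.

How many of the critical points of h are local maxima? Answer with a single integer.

4

h separates as a function of s plus a function of t, so ∇h=0 decouples.
∂h/∂s = 30(s - 4)(s - 3)(s + 1)(s + 4) = 0 at s ∈ {-4, -1, 3, 4}; ∂h/∂t = -30(t - 4)(t - 1)(t + 3)(t + 4) = 0 at t ∈ {-4, -3, 1, 4}.
The Hessian is diagonal: diag(h_ss, h_tt). Second derivatives: h_ss(-4)=-5040, h_ss(-1)=1800, h_ss(3)=-840, h_ss(4)=1200; h_tt(-4)=1200, h_tt(-3)=-840, h_tt(1)=1800, h_tt(4)=-5040.
Local maxima occur where both diagonal entries negative: (-4, -3), (-4, 4), (3, -3), (3, 4). Count: 4.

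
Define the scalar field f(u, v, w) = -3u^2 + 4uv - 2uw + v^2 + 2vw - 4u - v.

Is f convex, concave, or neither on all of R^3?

neither

f is quadratic, so its Hessian is the constant matrix H = [[-6, 4, -2], [4, 2, 2], [-2, 2, 0]].
Leading principal minors: -6, -28, -16.
Neither pattern holds ⇒ H is indefinite ⇒ neither convex nor concave.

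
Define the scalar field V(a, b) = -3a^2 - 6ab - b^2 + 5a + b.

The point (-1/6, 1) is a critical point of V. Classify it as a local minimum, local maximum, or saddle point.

saddle point

The Hessian of V is constant: H = [[-6, -6], [-6, -2]].
det(H) = (-6)·(-2) − (-6)² = -24.
Since det(H) < 0, H is indefinite and the critical point is a saddle point.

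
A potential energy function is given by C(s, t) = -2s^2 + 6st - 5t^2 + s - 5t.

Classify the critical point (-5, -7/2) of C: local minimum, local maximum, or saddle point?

local maximum

The Hessian of C is constant: H = [[-4, 6], [6, -10]].
det(H) = (-4)·(-10) − 6² = 4.
det(H) > 0 and tr(H) = -14 < 0, so H is negative definite and the point is a local maximum.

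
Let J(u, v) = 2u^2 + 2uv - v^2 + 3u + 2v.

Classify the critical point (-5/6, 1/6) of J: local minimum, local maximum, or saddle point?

The Hessian of J is constant: H = [[4, 2], [2, -2]].
det(H) = 4·(-2) − 2² = -12.
Since det(H) < 0, H is indefinite and the critical point is a saddle point.

saddle point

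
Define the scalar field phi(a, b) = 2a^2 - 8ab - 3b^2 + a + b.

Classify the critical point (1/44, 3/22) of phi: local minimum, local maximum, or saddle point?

saddle point

The Hessian of phi is constant: H = [[4, -8], [-8, -6]].
det(H) = 4·(-6) − (-8)² = -88.
Since det(H) < 0, H is indefinite and the critical point is a saddle point.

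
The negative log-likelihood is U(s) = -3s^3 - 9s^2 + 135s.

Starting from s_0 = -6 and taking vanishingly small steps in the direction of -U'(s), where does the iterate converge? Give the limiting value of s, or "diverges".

-5

U'(s) = -9(s - 3)(s + 5), so U'(-6) = -81.
Gradient descent moves in the -U' direction, i.e. s is increasing.
The nearest critical point in that direction is s = -5, where U'' = 72 > 0 (a local minimum). The iterate converges there.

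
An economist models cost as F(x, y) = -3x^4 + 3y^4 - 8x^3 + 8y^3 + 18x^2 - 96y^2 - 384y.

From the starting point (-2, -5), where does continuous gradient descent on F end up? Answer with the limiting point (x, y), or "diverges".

(0, -4)

F is separable, so gradient descent decouples: x follows -∂F/∂x, y follows -∂F/∂y.
∂F/∂x = -12x(x - 1)(x + 3); at x=-2 this is -72, so x increases.
∂F/∂y = 12(y - 4)(y + 2)(y + 4); at y=-5 this is -324, so y increases.
x converges to its nearest critical value 0 (a local min of the x-part); y converges to -4. The iterate converges to (0, -4).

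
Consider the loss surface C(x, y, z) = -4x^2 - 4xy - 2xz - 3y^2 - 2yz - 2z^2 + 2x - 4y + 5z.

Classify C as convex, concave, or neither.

C is quadratic, so its Hessian is the constant matrix H = [[-8, -4, -2], [-4, -6, -2], [-2, -2, -4]].
Leading principal minors: -8, 32, -104.
Signs alternate −, +, − ⇒ H ≺ 0 ⇒ concave.

concave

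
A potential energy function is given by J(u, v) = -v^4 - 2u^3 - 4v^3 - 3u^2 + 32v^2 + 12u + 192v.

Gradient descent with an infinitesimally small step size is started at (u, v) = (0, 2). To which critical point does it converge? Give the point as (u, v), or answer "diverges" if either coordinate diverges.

(-2, -3)

J is separable, so gradient descent decouples: u follows -∂J/∂u, v follows -∂J/∂v.
∂J/∂u = -6(u - 1)(u + 2); at u=0 this is 12, so u decreases.
∂J/∂v = -4(v - 4)(v + 3)(v + 4); at v=2 this is 240, so v decreases.
u converges to its nearest critical value -2 (a local min of the u-part); v converges to -3. The iterate converges to (-2, -3).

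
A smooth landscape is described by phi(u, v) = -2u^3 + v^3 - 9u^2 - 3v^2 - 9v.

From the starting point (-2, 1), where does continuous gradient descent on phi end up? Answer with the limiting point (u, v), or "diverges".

(-3, 3)

phi is separable, so gradient descent decouples: u follows -∂phi/∂u, v follows -∂phi/∂v.
∂phi/∂u = -6u(u + 3); at u=-2 this is 12, so u decreases.
∂phi/∂v = 3(v - 3)(v + 1); at v=1 this is -12, so v increases.
u converges to its nearest critical value -3 (a local min of the u-part); v converges to 3. The iterate converges to (-3, 3).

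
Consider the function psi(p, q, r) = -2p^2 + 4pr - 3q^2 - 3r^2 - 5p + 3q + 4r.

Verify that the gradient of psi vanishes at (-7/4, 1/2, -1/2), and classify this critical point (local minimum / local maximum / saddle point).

local maximum

∇psi = (-4p + 4r - 5, -6q + 3, 4p - 6r + 4); substituting (-7/4, 1/2, -1/2) gives ∇psi = (0, 0, 0), so (-7/4, 1/2, -1/2) is indeed a critical point.
The Hessian is constant: H = [[-4, 0, 4], [0, -6, 0], [4, 0, -6]].
Leading principal minors: Δ₁ = -4, Δ₂ = 24, Δ₃ = -48.
The minors alternate sign starting negative (−, +, −), so H is negative definite: a local maximum.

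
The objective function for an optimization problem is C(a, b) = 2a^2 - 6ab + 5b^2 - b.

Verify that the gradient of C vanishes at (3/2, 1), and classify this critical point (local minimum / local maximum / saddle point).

∇C = (4a - 6b, -6a + 10b - 1); substituting (3/2, 1) gives ∇C = (0, 0), so (3/2, 1) is indeed a critical point.
The Hessian of C is constant: H = [[4, -6], [-6, 10]].
det(H) = 4·10 − (-6)² = 4.
det(H) > 0 and tr(H) = 14 > 0, so H is positive definite and the point is a local minimum.

local minimum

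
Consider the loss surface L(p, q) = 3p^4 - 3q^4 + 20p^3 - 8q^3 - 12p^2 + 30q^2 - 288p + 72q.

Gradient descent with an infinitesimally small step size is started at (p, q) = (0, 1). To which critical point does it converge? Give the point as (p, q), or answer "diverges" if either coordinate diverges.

L is separable, so gradient descent decouples: p follows -∂L/∂p, q follows -∂L/∂q.
∂L/∂p = 12(p - 2)(p + 3)(p + 4); at p=0 this is -288, so p increases.
∂L/∂q = -12(q - 2)(q + 1)(q + 3); at q=1 this is 96, so q decreases.
p converges to its nearest critical value 2 (a local min of the p-part); q converges to -1. The iterate converges to (2, -1).

(2, -1)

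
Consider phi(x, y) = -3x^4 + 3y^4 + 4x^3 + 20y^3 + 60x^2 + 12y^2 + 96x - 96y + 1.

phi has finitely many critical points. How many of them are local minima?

2

phi separates as a function of x plus a function of y, so ∇phi=0 decouples.
∂phi/∂x = -12(x - 4)(x + 1)(x + 2) = 0 at x ∈ {-2, -1, 4}; ∂phi/∂y = 12(y - 1)(y + 2)(y + 4) = 0 at y ∈ {-4, -2, 1}.
The Hessian is diagonal: diag(phi_xx, phi_yy). Second derivatives: phi_xx(-2)=-72, phi_xx(-1)=60, phi_xx(4)=-360; phi_yy(-4)=120, phi_yy(-2)=-72, phi_yy(1)=180.
Local minima occur where both diagonal entries positive: (-1, -4), (-1, 1). Count: 2.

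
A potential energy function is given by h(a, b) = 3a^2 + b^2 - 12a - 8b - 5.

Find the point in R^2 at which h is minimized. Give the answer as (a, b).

h(a,b) separates as P(a) + Q(b) − 5, so its minimum is min P + min Q − 5.
P'(a) = 6a - 12 vanishes at a ∈ {2}; Q'(b) = 2b - 8 vanishes at b ∈ {4}.
Local minima of P (where P''>0): P(2)=-12. Local minima of Q: Q(4)=-16.
So the global minimum of h is P(2) + Q(4) − 5 = -12 − 16 − 5 = -33, attained at (2, 4).

(2, 4)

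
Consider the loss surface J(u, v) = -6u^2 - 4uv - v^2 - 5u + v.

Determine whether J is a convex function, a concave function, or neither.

concave

J is quadratic, so its Hessian is the constant matrix H = [[-12, -4], [-4, -2]].
det(H) = 8, tr(H) = -14.
det(H) > 0 and tr(H) < 0, so H is negative definite everywhere: concave.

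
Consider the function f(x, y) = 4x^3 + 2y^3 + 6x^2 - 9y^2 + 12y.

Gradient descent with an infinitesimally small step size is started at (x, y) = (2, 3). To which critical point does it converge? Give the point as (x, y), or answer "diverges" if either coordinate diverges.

(0, 2)

f is separable, so gradient descent decouples: x follows -∂f/∂x, y follows -∂f/∂y.
∂f/∂x = 12x(x + 1); at x=2 this is 72, so x decreases.
∂f/∂y = 6(y - 2)(y - 1); at y=3 this is 12, so y decreases.
x converges to its nearest critical value 0 (a local min of the x-part); y converges to 2. The iterate converges to (0, 2).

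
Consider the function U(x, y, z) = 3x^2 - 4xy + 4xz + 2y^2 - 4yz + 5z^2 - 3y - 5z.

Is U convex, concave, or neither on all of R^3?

U is quadratic, so its Hessian is the constant matrix H = [[6, -4, 4], [-4, 4, -4], [4, -4, 10]].
Leading principal minors: 6, 8, 48.
All positive ⇒ H ≻ 0 ⇒ convex.

convex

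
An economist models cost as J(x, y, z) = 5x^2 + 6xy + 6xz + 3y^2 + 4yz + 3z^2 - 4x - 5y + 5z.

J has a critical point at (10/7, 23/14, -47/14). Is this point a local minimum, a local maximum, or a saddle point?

local minimum

The Hessian is constant: H = [[10, 6, 6], [6, 6, 4], [6, 4, 6]].
Leading principal minors: Δ₁ = 10, Δ₂ = 24, Δ₃ = 56.
All leading minors are positive, so H is positive definite: a local minimum.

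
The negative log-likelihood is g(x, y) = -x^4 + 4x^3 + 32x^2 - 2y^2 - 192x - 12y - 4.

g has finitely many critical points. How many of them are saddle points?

1

g separates as a function of x plus a function of y, so ∇g=0 decouples.
∂g/∂x = -4(x - 4)(x - 3)(x + 4) = 0 at x ∈ {-4, 3, 4}; ∂g/∂y = -4(y + 3) = 0 at y ∈ {-3}.
The Hessian is diagonal: diag(g_xx, g_yy). Second derivatives: g_xx(-4)=-224, g_xx(3)=28, g_xx(4)=-32; g_yy(-3)=-4.
Saddle points occur where the two diagonal entries have opposite signs: (3, -3). Count: 1.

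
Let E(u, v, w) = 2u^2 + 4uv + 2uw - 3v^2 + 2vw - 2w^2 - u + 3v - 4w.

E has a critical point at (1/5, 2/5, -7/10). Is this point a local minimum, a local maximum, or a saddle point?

saddle point

The Hessian is constant: H = [[4, 4, 2], [4, -6, 2], [2, 2, -4]].
Leading principal minors: Δ₁ = 4, Δ₂ = -40, Δ₃ = 200.
The minors fit neither the all-positive nor the alternating-sign pattern, so H is indefinite: a saddle point.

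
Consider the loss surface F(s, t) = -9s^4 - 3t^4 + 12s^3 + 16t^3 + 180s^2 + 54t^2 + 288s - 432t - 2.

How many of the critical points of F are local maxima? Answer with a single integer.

4

F separates as a function of s plus a function of t, so ∇F=0 decouples.
∂F/∂s = -36(s - 4)(s + 1)(s + 2) = 0 at s ∈ {-2, -1, 4}; ∂F/∂t = -12(t - 4)(t - 3)(t + 3) = 0 at t ∈ {-3, 3, 4}.
The Hessian is diagonal: diag(F_ss, F_tt). Second derivatives: F_ss(-2)=-216, F_ss(-1)=180, F_ss(4)=-1080; F_tt(-3)=-504, F_tt(3)=72, F_tt(4)=-84.
Local maxima occur where both diagonal entries negative: (-2, -3), (-2, 4), (4, -3), (4, 4). Count: 4.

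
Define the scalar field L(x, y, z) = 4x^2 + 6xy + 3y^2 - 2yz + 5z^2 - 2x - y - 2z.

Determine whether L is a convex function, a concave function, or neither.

L is quadratic, so its Hessian is the constant matrix H = [[8, 6, 0], [6, 6, -2], [0, -2, 10]].
Leading principal minors: 8, 12, 88.
All positive ⇒ H ≻ 0 ⇒ convex.

convex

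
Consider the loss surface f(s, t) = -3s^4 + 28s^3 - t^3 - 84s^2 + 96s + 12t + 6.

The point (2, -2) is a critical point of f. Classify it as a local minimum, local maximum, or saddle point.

The mixed partial ∂²f/∂s∂t is 0, so the Hessian at any point is diag(f_ss, f_tt) = diag(12(-3s^2 + 14s - 14), -6t).
At (2, -2): H = diag(24, 12).
Both eigenvalues are positive, so H is positive definite: a local minimum.

local minimum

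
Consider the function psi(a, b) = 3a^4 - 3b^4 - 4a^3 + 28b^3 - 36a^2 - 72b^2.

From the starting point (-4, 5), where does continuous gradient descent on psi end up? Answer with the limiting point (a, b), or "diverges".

diverges

psi is separable, so gradient descent decouples: a follows -∂psi/∂a, b follows -∂psi/∂b.
∂psi/∂a = 12a(a - 3)(a + 2); at a=-4 this is -672, so a increases.
∂psi/∂b = -12b(b - 4)(b - 3); at b=5 this is -120, so b increases.
The b-coordinate has no critical point in that direction and runs off to infinity.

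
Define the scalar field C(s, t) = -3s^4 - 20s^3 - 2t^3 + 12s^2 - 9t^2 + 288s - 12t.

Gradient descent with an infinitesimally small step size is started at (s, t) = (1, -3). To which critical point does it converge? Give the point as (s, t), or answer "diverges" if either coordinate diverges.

(-3, -2)

C is separable, so gradient descent decouples: s follows -∂C/∂s, t follows -∂C/∂t.
∂C/∂s = -12(s - 2)(s + 3)(s + 4); at s=1 this is 240, so s decreases.
∂C/∂t = -6(t + 1)(t + 2); at t=-3 this is -12, so t increases.
s converges to its nearest critical value -3 (a local min of the s-part); t converges to -2. The iterate converges to (-3, -2).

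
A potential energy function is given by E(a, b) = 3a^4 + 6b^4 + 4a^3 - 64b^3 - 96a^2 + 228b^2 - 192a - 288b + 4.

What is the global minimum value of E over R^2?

E(a,b) separates as P(a) + Q(b) + 4, so its minimum is min P + min Q + 4.
P'(a) = 12(a - 4)(a + 1)(a + 4) vanishes at a ∈ {-4, -1, 4}; Q'(b) = 24(b - 4)(b - 3)(b - 1) vanishes at b ∈ {1, 3, 4}.
Local minima of P (where P''>0): P(-4)=-256, P(4)=-1280. Local minima of Q: Q(1)=-118, Q(4)=-64.
So the global minimum of E is P(4) + Q(1) + 4 = -1280 − 118 + 4 = -1394, attained at (4, 1).

-1394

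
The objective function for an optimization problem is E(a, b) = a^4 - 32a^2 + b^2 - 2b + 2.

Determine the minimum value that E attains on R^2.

-255

E(a,b) separates as P(a) + Q(b) + 2, so its minimum is min P + min Q + 2.
P'(a) = 4a(a - 4)(a + 4) vanishes at a ∈ {-4, 0, 4}; Q'(b) = 2b - 2 vanishes at b ∈ {1}.
Local minima of P (where P''>0): P(-4)=-256, P(4)=-256. Local minima of Q: Q(1)=-1.
So the global minimum of E is P(-4) + Q(1) + 2 = -256 − 1 + 2 = -255, attained at (-4, 1).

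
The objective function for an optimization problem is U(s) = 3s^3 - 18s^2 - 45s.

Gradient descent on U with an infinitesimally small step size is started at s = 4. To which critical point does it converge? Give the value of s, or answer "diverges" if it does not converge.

U'(s) = 9(s - 5)(s + 1), so U'(4) = -45.
Gradient descent moves in the -U' direction, i.e. s is increasing.
The nearest critical point in that direction is s = 5, where U'' = 54 > 0 (a local minimum). The iterate converges there.

5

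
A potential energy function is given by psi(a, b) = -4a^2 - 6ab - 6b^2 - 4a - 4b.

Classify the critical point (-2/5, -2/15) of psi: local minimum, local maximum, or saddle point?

The Hessian of psi is constant: H = [[-8, -6], [-6, -12]].
det(H) = (-8)·(-12) − (-6)² = 60.
det(H) > 0 and tr(H) = -20 < 0, so H is negative definite and the point is a local maximum.

local maximum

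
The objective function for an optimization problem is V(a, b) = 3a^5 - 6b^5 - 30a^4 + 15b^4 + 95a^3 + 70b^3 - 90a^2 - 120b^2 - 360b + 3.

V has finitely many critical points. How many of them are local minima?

4

V separates as a function of a plus a function of b, so ∇V=0 decouples.
∂V/∂a = 15a(a - 4)(a - 3)(a - 1) = 0 at a ∈ {0, 1, 3, 4}; ∂V/∂b = -30(b - 3)(b - 2)(b + 1)(b + 2) = 0 at b ∈ {-2, -1, 2, 3}.
The Hessian is diagonal: diag(V_aa, V_bb). Second derivatives: V_aa(0)=-180, V_aa(1)=90, V_aa(3)=-90, V_aa(4)=180; V_bb(-2)=600, V_bb(-1)=-360, V_bb(2)=360, V_bb(3)=-600.
Local minima occur where both diagonal entries positive: (1, -2), (1, 2), (4, -2), (4, 2). Count: 4.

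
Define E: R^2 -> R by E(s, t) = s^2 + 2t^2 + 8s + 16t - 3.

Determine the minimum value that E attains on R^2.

E(s,t) separates as P(s) + Q(t) − 3, so its minimum is min P + min Q − 3.
P'(s) = 2s + 8 vanishes at s ∈ {-4}; Q'(t) = 4(t + 4) vanishes at t ∈ {-4}.
Local minima of P (where P''>0): P(-4)=-16. Local minima of Q: Q(-4)=-32.
So the global minimum of E is P(-4) + Q(-4) − 3 = -16 − 32 − 3 = -51, attained at (-4, -4).

-51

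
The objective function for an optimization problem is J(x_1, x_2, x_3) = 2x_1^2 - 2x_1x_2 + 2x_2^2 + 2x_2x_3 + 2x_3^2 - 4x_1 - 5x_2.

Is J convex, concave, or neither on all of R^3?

convex

J is quadratic, so its Hessian is the constant matrix H = [[4, -2, 0], [-2, 4, 2], [0, 2, 4]].
Leading principal minors: 4, 12, 32.
All positive ⇒ H ≻ 0 ⇒ convex.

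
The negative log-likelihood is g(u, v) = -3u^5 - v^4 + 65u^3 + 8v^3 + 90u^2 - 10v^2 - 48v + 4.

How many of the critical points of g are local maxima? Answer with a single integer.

g separates as a function of u plus a function of v, so ∇g=0 decouples.
∂g/∂u = -15u(u - 4)(u + 1)(u + 3) = 0 at u ∈ {-3, -1, 0, 4}; ∂g/∂v = -4(v - 4)(v - 3)(v + 1) = 0 at v ∈ {-1, 3, 4}.
The Hessian is diagonal: diag(g_uu, g_vv). Second derivatives: g_uu(-3)=630, g_uu(-1)=-150, g_uu(0)=180, g_uu(4)=-2100; g_vv(-1)=-80, g_vv(3)=16, g_vv(4)=-20.
Local maxima occur where both diagonal entries negative: (-1, -1), (-1, 4), (4, -1), (4, 4). Count: 4.

4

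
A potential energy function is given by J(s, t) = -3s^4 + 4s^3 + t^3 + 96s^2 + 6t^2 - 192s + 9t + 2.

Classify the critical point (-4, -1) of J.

The mixed partial ∂²J/∂s∂t is 0, so the Hessian at any point is diag(J_ss, J_tt) = diag(12(-3s^2 + 2s + 16), 6(t + 2)).
At (-4, -1): H = diag(-480, 6).
The eigenvalues have opposite signs, so H is indefinite: a saddle point.

saddle point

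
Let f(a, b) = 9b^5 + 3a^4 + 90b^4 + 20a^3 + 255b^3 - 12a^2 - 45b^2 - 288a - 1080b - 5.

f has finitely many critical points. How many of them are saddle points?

f separates as a function of a plus a function of b, so ∇f=0 decouples.
∂f/∂a = 12(a - 2)(a + 3)(a + 4) = 0 at a ∈ {-4, -3, 2}; ∂f/∂b = 45(b - 1)(b + 2)(b + 3)(b + 4) = 0 at b ∈ {-4, -3, -2, 1}.
The Hessian is diagonal: diag(f_aa, f_bb). Second derivatives: f_aa(-4)=72, f_aa(-3)=-60, f_aa(2)=360; f_bb(-4)=-450, f_bb(-3)=180, f_bb(-2)=-270, f_bb(1)=2700.
Saddle points occur where the two diagonal entries have opposite signs: (-4, -4), (-4, -2), (-3, -3), (-3, 1), (2, -4), (2, -2). Count: 6.

6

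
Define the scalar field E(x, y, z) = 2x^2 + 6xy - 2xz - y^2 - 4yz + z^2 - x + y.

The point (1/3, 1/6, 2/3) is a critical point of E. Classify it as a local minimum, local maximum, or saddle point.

The Hessian is constant: H = [[4, 6, -2], [6, -2, -4], [-2, -4, 2]].
Leading principal minors: Δ₁ = 4, Δ₂ = -44, Δ₃ = -48.
The minors fit neither the all-positive nor the alternating-sign pattern, so H is indefinite: a saddle point.

saddle point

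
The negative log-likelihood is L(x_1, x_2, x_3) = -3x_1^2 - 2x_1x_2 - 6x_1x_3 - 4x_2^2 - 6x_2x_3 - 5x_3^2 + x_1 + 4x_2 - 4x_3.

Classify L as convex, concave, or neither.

L is quadratic, so its Hessian is the constant matrix H = [[-6, -2, -6], [-2, -8, -6], [-6, -6, -10]].
Leading principal minors: -6, 44, -80.
Signs alternate −, +, − ⇒ H ≺ 0 ⇒ concave.

concave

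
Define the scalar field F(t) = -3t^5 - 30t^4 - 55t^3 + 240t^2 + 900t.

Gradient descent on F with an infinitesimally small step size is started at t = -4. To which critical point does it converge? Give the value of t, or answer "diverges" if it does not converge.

-5

F'(t) = -15(t - 2)(t + 2)(t + 3)(t + 5), so F'(-4) = 180.
Gradient descent moves in the -F' direction, i.e. t is decreasing.
The nearest critical point in that direction is t = -5, where F'' = 630 > 0 (a local minimum). The iterate converges there.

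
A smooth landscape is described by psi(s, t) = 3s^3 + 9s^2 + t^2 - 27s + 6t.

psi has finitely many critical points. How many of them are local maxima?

0

psi separates as a function of s plus a function of t, so ∇psi=0 decouples.
∂psi/∂s = 9(s - 1)(s + 3) = 0 at s ∈ {-3, 1}; ∂psi/∂t = 2(t + 3) = 0 at t ∈ {-3}.
The Hessian is diagonal: diag(psi_ss, psi_tt). Second derivatives: psi_ss(-3)=-36, psi_ss(1)=36; psi_tt(-3)=2.
Local maxima occur where both diagonal entries negative: none. Count: 0.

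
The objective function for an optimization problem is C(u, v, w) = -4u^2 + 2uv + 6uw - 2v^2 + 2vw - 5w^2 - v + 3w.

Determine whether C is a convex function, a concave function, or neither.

C is quadratic, so its Hessian is the constant matrix H = [[-8, 2, 6], [2, -4, 2], [6, 2, -10]].
Leading principal minors: -8, 28, -56.
Signs alternate −, +, − ⇒ H ≺ 0 ⇒ concave.

concave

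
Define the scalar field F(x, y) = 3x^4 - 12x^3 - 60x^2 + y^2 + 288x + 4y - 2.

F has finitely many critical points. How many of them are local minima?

F separates as a function of x plus a function of y, so ∇F=0 decouples.
∂F/∂x = 12(x - 4)(x - 2)(x + 3) = 0 at x ∈ {-3, 2, 4}; ∂F/∂y = 2(y + 2) = 0 at y ∈ {-2}.
The Hessian is diagonal: diag(F_xx, F_yy). Second derivatives: F_xx(-3)=420, F_xx(2)=-120, F_xx(4)=168; F_yy(-2)=2.
Local minima occur where both diagonal entries positive: (-3, -2), (4, -2). Count: 2.

2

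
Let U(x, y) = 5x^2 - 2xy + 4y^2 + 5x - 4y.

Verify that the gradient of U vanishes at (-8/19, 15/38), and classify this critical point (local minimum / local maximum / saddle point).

local minimum

∇U = (10x - 2y + 5, -2x + 8y - 4); substituting (-8/19, 15/38) gives ∇U = (0, 0), so (-8/19, 15/38) is indeed a critical point.
The Hessian of U is constant: H = [[10, -2], [-2, 8]].
det(H) = 10·8 − (-2)² = 76.
det(H) > 0 and tr(H) = 18 > 0, so H is positive definite and the point is a local minimum.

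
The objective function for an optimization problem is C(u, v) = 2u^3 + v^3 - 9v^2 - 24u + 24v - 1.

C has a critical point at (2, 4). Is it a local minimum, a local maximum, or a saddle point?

local minimum

The mixed partial ∂²C/∂u∂v is 0, so the Hessian at any point is diag(C_uu, C_vv) = diag(12u, 6(v - 3)).
At (2, 4): H = diag(24, 6).
Both eigenvalues are positive, so H is positive definite: a local minimum.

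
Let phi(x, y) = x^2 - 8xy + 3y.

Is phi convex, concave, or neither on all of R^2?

phi is quadratic, so its Hessian is the constant matrix H = [[2, -8], [-8, 0]].
det(H) = -64, tr(H) = 2.
det(H) < 0, so H is indefinite: neither convex nor concave.

neither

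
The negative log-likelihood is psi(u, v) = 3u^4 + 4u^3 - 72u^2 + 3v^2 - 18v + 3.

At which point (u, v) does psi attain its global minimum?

(-4, 3)

psi(u,v) separates as P(u) + Q(v) + 3, so its minimum is min P + min Q + 3.
P'(u) = 12u(u - 3)(u + 4) vanishes at u ∈ {-4, 0, 3}; Q'(v) = 6v - 18 vanishes at v ∈ {3}.
Local minima of P (where P''>0): P(-4)=-640, P(3)=-297. Local minima of Q: Q(3)=-27.
So the global minimum of psi is P(-4) + Q(3) + 3 = -640 − 27 + 3 = -664, attained at (-4, 3).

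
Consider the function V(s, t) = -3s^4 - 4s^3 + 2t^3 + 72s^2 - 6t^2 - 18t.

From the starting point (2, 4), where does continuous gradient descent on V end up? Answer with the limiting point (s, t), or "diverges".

(0, 3)

V is separable, so gradient descent decouples: s follows -∂V/∂s, t follows -∂V/∂t.
∂V/∂s = -12s(s - 3)(s + 4); at s=2 this is 144, so s decreases.
∂V/∂t = 6(t - 3)(t + 1); at t=4 this is 30, so t decreases.
s converges to its nearest critical value 0 (a local min of the s-part); t converges to 3. The iterate converges to (0, 3).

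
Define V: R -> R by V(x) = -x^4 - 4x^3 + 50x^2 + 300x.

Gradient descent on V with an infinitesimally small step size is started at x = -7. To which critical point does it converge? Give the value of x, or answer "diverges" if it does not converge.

V'(x) = -4(x - 5)(x + 3)(x + 5), so V'(-7) = 384.
Gradient descent moves in the -V' direction, i.e. x is decreasing.
There is no critical point below x=-7, and V' keeps the same sign, so the iterate runs off to −∞.

diverges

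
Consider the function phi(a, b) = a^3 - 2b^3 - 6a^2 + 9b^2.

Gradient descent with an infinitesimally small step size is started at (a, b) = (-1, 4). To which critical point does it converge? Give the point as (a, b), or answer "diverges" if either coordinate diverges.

phi is separable, so gradient descent decouples: a follows -∂phi/∂a, b follows -∂phi/∂b.
∂phi/∂a = 3a(a - 4); at a=-1 this is 15, so a decreases.
∂phi/∂b = -6b(b - 3); at b=4 this is -24, so b increases.
The a-coordinate has no critical point in that direction and runs off to infinity.

diverges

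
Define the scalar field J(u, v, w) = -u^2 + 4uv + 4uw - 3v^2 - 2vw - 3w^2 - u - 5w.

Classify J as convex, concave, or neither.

J is quadratic, so its Hessian is the constant matrix H = [[-2, 4, 4], [4, -6, -2], [4, -2, -6]].
Leading principal minors: -2, -4, 64.
Neither pattern holds ⇒ H is indefinite ⇒ neither convex nor concave.

neither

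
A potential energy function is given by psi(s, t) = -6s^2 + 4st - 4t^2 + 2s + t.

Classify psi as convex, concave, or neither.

concave

psi is quadratic, so its Hessian is the constant matrix H = [[-12, 4], [4, -8]].
det(H) = 80, tr(H) = -20.
det(H) > 0 and tr(H) < 0, so H is negative definite everywhere: concave.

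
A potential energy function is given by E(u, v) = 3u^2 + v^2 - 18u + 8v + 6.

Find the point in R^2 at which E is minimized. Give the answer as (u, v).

(3, -4)

E(u,v) separates as P(u) + Q(v) + 6, so its minimum is min P + min Q + 6.
P'(u) = 6u - 18 vanishes at u ∈ {3}; Q'(v) = 2v + 8 vanishes at v ∈ {-4}.
Local minima of P (where P''>0): P(3)=-27. Local minima of Q: Q(-4)=-16.
So the global minimum of E is P(3) + Q(-4) + 6 = -27 − 16 + 6 = -37, attained at (3, -4).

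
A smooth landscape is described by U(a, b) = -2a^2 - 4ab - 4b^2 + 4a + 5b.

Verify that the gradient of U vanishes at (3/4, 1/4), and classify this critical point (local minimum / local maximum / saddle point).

local maximum

∇U = (-4a - 4b + 4, -4a - 8b + 5); substituting (3/4, 1/4) gives ∇U = (0, 0), so (3/4, 1/4) is indeed a critical point.
The Hessian of U is constant: H = [[-4, -4], [-4, -8]].
det(H) = (-4)·(-8) − (-4)² = 16.
det(H) > 0 and tr(H) = -12 < 0, so H is negative definite and the point is a local maximum.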